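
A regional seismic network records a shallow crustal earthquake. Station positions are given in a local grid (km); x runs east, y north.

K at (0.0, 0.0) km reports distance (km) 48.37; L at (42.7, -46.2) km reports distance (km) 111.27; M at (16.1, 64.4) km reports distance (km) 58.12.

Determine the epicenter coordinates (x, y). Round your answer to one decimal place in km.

Circle about each station: x² + y² = 48.37²; (x − 42.7)² + (y + 46.2)² = 111.27²; (x − 16.1)² + (y − 64.4)² = 58.12².
Subtracting pairs of circle equations eliminates x²+y² and gives linear equations (the radical axes):
85.4 x − 92.4 y = -6083.63
32.2 x + 128.8 y = 3368.29
Solving the 2×2 system: x ≈ -33.8, y ≈ 34.6 km.

x ≈ -33.8 km, y ≈ 34.6 km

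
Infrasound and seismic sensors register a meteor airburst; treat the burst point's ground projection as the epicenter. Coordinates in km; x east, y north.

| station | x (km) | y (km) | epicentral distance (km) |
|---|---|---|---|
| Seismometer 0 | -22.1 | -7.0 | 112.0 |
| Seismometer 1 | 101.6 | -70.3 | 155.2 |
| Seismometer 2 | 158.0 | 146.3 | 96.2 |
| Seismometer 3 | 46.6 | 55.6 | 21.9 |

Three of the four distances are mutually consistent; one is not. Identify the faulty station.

Seismometer 2

Solve using three stations at a time. Using Seismometer 0, Seismometer 1, Seismometer 3 (subtract circle equations pairwise → linear system) gives (x, y) ≈ (52.2, 76.8).
Distances from that point to each station vs reported:
  Seismometer 0: calculated 112.0 vs reported 112.0 → residual 0.0 km
  Seismometer 1: calculated 155.2 vs reported 155.2 → residual 0.0 km
  Seismometer 2: calculated 126.6 vs reported 96.2 → residual 30.4 km
  Seismometer 3: calculated 22.0 vs reported 21.9 → residual 0.1 km
Seismometer 0, Seismometer 1, Seismometer 3 are mutually consistent (residuals ≈ 0); Seismometer 2 is off by 30.4 km.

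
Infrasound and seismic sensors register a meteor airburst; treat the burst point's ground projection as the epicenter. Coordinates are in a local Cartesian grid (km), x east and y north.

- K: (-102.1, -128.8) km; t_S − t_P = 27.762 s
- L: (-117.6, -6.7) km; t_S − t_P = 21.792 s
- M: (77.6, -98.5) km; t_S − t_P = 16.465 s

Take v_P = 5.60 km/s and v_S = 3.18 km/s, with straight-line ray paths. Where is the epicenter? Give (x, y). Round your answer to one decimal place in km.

41.0 km east, 17.0 km north

Distance from S−P lag: d = Δt · v_P v_S / (v_P − v_S) = Δt · (5.60·3.18)/(5.60−3.18) ≈ 7.3587·Δt.
So d_K = 204.29, d_L = 160.36, d_M = 121.16 km.
Circle about each station: (x + 102.1)² + (y + 128.8)² = 204.29²; (x + 117.6)² + (y + 6.7)² = 160.36²; (x − 77.6)² + (y + 98.5)² = 121.16².
Subtracting pairs of circle equations eliminates x²+y² and gives linear equations (the radical axes):
-31.0 x + 244.2 y = 2879.87
359.4 x + 60.6 y = 15764.82
Solving the 2×2 system: x ≈ 41.0, y ≈ 17.0 km.
Check against K (with the unrounded x, y): √((x + 102.1)²+(y + 128.8)²) = 204.29 ≈ 204.29 km. ✓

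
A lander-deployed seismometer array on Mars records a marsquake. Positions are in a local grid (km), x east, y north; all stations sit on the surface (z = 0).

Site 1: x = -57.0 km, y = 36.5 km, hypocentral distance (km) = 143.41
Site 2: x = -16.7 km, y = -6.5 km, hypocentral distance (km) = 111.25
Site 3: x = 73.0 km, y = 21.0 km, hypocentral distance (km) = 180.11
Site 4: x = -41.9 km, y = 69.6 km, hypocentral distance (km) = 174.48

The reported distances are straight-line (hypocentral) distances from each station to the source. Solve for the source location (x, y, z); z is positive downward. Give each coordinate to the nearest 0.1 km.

x ≈ -52.4 km, y ≈ -94.8 km, depth ≈ 57.5 km

Each station gives a sphere (x−x_i)² + (y−y_i)² + z² = d_i² (stations at z=0).
Subtracting the Site 1 sphere from Site 2 and Site 3: z² cancels, leaving linear equations in x and y:
80.6 x − 86.0 y = 3929.76
260.0 x − 31.0 y = -10684.43
Solving: x ≈ -52.397, y ≈ -94.802 km (keep extra digits for the depth step; rounded: -52.4, -94.8).
Then from the Site 1 sphere: z² = 143.41² − (x + 57.0)² − (y − 36.5)² with x = -52.397, y = -94.802, so z ≈ 57.489 ≈ 57.5 km.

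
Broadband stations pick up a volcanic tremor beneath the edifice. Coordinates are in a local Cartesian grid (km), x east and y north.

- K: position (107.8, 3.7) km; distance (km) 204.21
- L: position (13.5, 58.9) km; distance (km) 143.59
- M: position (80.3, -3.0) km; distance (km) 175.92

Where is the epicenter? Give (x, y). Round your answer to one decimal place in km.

Circle about each station: (x − 107.8)² + (y − 3.7)² = 204.21²; (x − 13.5)² + (y − 58.9)² = 143.59²; (x − 80.3)² + (y + 3.0)² = 175.92².
Subtracting the K equation from the L and M equations removes the quadratic terms:
-188.6 x + 110.4 y = 13100.57
-55.0 x − 13.4 y = 5576.44
Solving the 2×2 system: x ≈ -92.0, y ≈ -38.5 km.
Check against K (with the unrounded x, y): √((x − 107.8)²+(y − 3.7)²) = 204.22 ≈ 204.21 km. ✓

-92.0 km east, -38.5 km north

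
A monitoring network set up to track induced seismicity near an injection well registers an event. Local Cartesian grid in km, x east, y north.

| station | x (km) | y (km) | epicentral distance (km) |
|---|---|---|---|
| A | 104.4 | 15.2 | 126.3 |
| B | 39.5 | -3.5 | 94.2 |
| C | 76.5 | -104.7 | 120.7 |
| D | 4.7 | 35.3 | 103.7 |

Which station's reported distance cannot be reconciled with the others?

A

Solve using three stations at a time. Using B, C, D (subtract circle equations pairwise → linear system) gives (x, y) ≈ (-35.8, -60.3).
Distances from that point to each station vs reported:
  A: calculated 159.2 vs reported 126.3 → residual 32.9 km
  B: calculated 94.3 vs reported 94.2 → residual 0.1 km
  C: calculated 120.8 vs reported 120.7 → residual 0.1 km
  D: calculated 103.8 vs reported 103.7 → residual 0.1 km
B, C, D are mutually consistent (residuals ≈ 0); A is off by 32.9 km.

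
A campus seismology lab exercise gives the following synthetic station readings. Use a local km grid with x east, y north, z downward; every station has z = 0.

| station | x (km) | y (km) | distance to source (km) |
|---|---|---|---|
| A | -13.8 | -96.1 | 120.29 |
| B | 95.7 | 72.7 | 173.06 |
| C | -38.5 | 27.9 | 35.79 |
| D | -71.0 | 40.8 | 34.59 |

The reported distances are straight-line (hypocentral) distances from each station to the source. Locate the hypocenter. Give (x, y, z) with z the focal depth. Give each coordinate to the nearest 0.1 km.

Each station gives a sphere (x−x_i)² + (y−y_i)² + z² = d_i² (stations at z=0).
Subtracting the A sphere from B and C: z² cancels, leaving linear equations in x and y:
219.0 x + 337.6 y = -10461.95
-49.4 x + 248.0 y = 6023.77
Solving: x ≈ -65.195, y ≈ 11.303 km (keep extra digits for the depth step; rounded: -65.2, 11.3).
Then from the A sphere: z² = 120.29² − (x + 13.8)² − (y + 96.1)² with x = -65.195, y = 11.303, so z ≈ 17.112 ≈ 17.1 km.
Check against D (with the unrounded solution): distance 34.59 ≈ 34.59 km. ✓

(-65.2, 11.3, 17.1)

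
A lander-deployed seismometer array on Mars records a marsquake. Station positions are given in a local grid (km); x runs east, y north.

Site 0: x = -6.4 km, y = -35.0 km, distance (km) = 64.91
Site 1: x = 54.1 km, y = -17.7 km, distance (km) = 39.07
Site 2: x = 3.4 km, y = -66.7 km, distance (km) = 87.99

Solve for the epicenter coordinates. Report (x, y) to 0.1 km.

(34.0, 15.8)

Circle about each station: (x + 6.4)² + (y + 35.0)² = 64.91²; (x − 54.1)² + (y + 17.7)² = 39.07²; (x − 3.4)² + (y + 66.7)² = 87.99².
Subtracting the Site 0 equation from the Site 1 and Site 2 equations removes the quadratic terms:
121.0 x + 34.6 y = 4660.98
19.6 x − 63.4 y = -334.44
Solving the 2×2 system: x ≈ 34.0, y ≈ 15.8 km.
Check against Site 0 (with the unrounded x, y): √((x + 6.4)²+(y + 35.0)²) = 64.90 ≈ 64.91 km. ✓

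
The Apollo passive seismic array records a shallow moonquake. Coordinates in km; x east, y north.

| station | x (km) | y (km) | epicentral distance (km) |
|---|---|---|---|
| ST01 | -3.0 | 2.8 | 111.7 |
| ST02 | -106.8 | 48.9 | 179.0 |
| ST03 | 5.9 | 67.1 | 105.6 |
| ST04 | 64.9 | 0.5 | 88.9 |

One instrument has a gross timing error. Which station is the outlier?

ST03

Solve using three stations at a time. Using ST01, ST02, ST04 (subtract circle equations pairwise → linear system) gives (x, y) ≈ (67.6, 89.5).
Distances from that point to each station vs reported:
  ST01: calculated 111.8 vs reported 111.7 → residual 0.1 km
  ST02: calculated 179.1 vs reported 179.0 → residual 0.1 km
  ST03: calculated 65.6 vs reported 105.6 → residual 40.0 km
  ST04: calculated 89.0 vs reported 88.9 → residual 0.1 km
ST01, ST02, ST04 are mutually consistent (residuals ≈ 0); ST03 is off by 40.0 km.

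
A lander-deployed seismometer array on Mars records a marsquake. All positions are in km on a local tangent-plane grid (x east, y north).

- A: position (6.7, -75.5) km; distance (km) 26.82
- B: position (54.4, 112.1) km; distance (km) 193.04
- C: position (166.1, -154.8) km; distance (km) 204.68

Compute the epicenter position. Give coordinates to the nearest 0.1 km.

Circle about each station: (x − 6.7)² + (y + 75.5)² = 26.82²; (x − 54.4)² + (y − 112.1)² = 193.04²; (x − 166.1)² + (y + 154.8)² = 204.68².
Subtracting pairs of circle equations eliminates x²+y² and gives linear equations (the radical axes):
95.4 x + 375.2 y = -26764.50
318.8 x − 158.6 y = 4632.52
Solving the 2×2 system: x ≈ -18.6, y ≈ -66.6 km.

-18.6 km east, -66.6 km north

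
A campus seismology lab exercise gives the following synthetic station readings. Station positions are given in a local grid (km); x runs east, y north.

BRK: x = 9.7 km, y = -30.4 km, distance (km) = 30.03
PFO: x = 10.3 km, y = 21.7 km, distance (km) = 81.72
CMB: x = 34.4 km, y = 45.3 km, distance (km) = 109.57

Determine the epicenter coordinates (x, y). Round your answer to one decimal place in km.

Circle about each station: (x − 9.7)² + (y + 30.4)² = 30.03²; (x − 10.3)² + (y − 21.7)² = 81.72²; (x − 34.4)² + (y − 45.3)² = 109.57².
Subtracting the BRK equation from the PFO and CMB equations removes the quadratic terms:
1.2 x + 104.2 y = -6217.63
49.4 x + 151.4 y = -8886.58
Solving the 2×2 system: x ≈ 3.1, y ≈ -59.7 km.

(3.1, -59.7)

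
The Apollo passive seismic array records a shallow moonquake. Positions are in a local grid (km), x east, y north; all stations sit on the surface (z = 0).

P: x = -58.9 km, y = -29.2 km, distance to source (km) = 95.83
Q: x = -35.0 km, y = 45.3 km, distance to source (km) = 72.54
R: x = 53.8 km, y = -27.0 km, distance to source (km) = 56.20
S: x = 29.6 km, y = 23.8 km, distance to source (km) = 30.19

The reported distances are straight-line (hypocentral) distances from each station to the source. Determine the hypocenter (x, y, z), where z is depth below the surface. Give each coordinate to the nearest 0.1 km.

x ≈ 23.4 km, y ≈ 11.8 km, depth ≈ 27.0 km

Each station gives a sphere (x−x_i)² + (y−y_i)² + z² = d_i² (stations at z=0).
Subtracting the P sphere from Q and R: z² cancels, leaving linear equations in x and y:
47.8 x + 149.0 y = 2876.58
225.4 x + 4.4 y = 5326.54
Solving: x ≈ 23.401, y ≈ 11.799 km (keep extra digits for the depth step; rounded: 23.4, 11.8).
Then from the P sphere: z² = 95.83² − (x + 58.9)² − (y + 29.2)² with x = 23.401, y = 11.799, so z ≈ 27.000 ≈ 27.0 km.
Check against S (with the unrounded solution): distance 30.19 ≈ 30.19 km. ✓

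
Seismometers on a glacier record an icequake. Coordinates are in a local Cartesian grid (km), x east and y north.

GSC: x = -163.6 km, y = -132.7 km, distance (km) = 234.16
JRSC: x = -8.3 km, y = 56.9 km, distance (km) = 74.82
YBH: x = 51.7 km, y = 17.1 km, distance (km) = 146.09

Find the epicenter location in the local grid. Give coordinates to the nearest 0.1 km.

(-77.6, 85.1)

Circle about each station: (x + 163.6)² + (y + 132.7)² = 234.16²; (x + 8.3)² + (y − 56.9)² = 74.82²; (x − 51.7)² + (y − 17.1)² = 146.09².
Subtracting the GSC equation from the JRSC and YBH equations removes the quadratic terms:
310.6 x + 379.2 y = 8165.12
430.6 x + 299.6 y = -7920.33
Solving the 2×2 system: x ≈ -77.6, y ≈ 85.1 km.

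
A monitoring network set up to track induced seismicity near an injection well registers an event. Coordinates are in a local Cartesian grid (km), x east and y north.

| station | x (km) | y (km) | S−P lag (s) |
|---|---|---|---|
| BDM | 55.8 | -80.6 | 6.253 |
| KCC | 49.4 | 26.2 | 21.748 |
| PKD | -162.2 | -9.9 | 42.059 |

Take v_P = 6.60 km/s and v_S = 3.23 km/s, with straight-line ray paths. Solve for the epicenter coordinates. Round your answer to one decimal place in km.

Distance from S−P lag: d = Δt · v_P v_S / (v_P − v_S) = Δt · (6.60·3.23)/(6.60−3.23) ≈ 6.3258·Δt.
So d_BDM = 39.56, d_KCC = 137.57, d_PKD = 266.06 km.
Circle about each station: (x − 55.8)² + (y + 80.6)² = 39.56²; (x − 49.4)² + (y − 26.2)² = 137.57²; (x + 162.2)² + (y + 9.9)² = 266.06².
Subtracting the BDM equation from the KCC and PKD equations removes the quadratic terms:
-12.8 x + 213.6 y = -23843.71
-436.0 x + 141.4 y = -52426.08
Solving the 2×2 system: x ≈ 85.7, y ≈ -106.5 km.

x ≈ 85.7 km, y ≈ -106.5 km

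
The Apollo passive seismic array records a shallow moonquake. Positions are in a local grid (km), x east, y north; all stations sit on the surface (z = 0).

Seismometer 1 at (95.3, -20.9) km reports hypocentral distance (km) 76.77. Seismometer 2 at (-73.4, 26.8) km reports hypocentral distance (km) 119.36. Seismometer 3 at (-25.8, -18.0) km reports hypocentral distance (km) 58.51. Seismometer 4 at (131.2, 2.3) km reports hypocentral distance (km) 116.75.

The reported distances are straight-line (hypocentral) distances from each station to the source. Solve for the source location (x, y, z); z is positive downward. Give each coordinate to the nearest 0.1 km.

Each station gives a sphere (x−x_i)² + (y−y_i)² + z² = d_i² (stations at z=0).
Subtracting the Seismometer 1 sphere from Seismometer 2 and Seismometer 3: z² cancels, leaving linear equations in x and y:
-337.4 x + 95.4 y = -11766.28
-242.2 x + 5.8 y = -6059.05
Solving: x ≈ 24.105, y ≈ -38.086 km (keep extra digits for the depth step; rounded: 24.1, -38.1).
Then from the Seismometer 1 sphere: z² = 76.77² − (x − 95.3)² − (y + 20.9)² with x = 24.105, y = -38.086, so z ≈ 23.012 ≈ 23.0 km.

(24.1, -38.1, 23.0)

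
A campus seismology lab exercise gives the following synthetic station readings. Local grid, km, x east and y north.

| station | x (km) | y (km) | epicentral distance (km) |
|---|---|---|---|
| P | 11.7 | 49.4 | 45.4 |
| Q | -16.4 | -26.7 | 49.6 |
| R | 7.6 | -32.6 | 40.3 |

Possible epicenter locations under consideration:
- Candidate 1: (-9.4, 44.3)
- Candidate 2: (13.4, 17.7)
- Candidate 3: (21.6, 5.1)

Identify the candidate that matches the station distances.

Candidate 3

For each candidate, compare |candidate − station| to the reported distance:
Candidate 1: residuals P 23.7, Q 21.7, R 38.5 → max 38.5 km
Candidate 2: residuals P 13.7, Q 3.9, R 10.3 → max 13.7 km
Candidate 3: residuals P 0.0, Q 0.0, R 0.1 → max 0.1 km
Only Candidate 3 has all residuals ≈ 0.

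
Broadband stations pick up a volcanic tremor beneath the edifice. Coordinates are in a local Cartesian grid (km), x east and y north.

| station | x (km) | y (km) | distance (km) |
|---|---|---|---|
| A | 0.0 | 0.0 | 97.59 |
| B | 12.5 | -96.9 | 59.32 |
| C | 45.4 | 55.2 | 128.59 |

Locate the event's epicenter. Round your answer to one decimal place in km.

Circle about each station: x² + y² = 97.59²; (x − 12.5)² + (y + 96.9)² = 59.32²; (x − 45.4)² + (y − 55.2)² = 128.59².
Subtracting the A equation from the B and C equations removes the quadratic terms:
25.0 x − 193.8 y = 15550.81
90.8 x + 110.4 y = -1903.38
Solving the 2×2 system: x ≈ 66.2, y ≈ -71.7 km.
Check against A (with the unrounded x, y): √(x²+y²) = 97.60 ≈ 97.59 km. ✓

x ≈ 66.2 km, y ≈ -71.7 km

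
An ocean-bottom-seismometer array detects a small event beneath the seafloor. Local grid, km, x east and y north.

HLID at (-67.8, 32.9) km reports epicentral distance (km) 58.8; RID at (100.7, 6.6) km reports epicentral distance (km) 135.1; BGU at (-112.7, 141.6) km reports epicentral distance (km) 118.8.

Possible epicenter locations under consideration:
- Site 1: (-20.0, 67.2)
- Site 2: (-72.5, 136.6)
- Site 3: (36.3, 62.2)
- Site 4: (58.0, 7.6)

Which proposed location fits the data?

For each candidate, compare |candidate − station| to the reported distance:
Site 1: residuals HLID 0.0, RID 0.0, BGU 0.1 → max 0.1 km
Site 2: residuals HLID 45.0, RID 81.5, BGU 78.3 → max 81.5 km
Site 3: residuals HLID 49.3, RID 50.0, BGU 50.0 → max 50.0 km
Site 4: residuals HLID 69.5, RID 92.4, BGU 98.2 → max 98.2 km
Only Site 1 has all residuals ≈ 0.

Site 1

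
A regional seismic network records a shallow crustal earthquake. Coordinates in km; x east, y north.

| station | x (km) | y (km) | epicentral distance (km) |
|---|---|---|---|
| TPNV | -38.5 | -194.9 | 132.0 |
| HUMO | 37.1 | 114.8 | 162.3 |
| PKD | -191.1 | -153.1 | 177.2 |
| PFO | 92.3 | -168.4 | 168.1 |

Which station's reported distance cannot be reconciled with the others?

HUMO

Solve using three stations at a time. Using TPNV, PKD, PFO (subtract circle equations pairwise → linear system) gives (x, y) ≈ (-38.6, -62.9).
Distances from that point to each station vs reported:
  TPNV: calculated 132.0 vs reported 132.0 → residual 0.0 km
  HUMO: calculated 193.1 vs reported 162.3 → residual 30.8 km
  PKD: calculated 177.2 vs reported 177.2 → residual 0.0 km
  PFO: calculated 168.1 vs reported 168.1 → residual 0.0 km
TPNV, PKD, PFO are mutually consistent (residuals ≈ 0); HUMO is off by 30.8 km.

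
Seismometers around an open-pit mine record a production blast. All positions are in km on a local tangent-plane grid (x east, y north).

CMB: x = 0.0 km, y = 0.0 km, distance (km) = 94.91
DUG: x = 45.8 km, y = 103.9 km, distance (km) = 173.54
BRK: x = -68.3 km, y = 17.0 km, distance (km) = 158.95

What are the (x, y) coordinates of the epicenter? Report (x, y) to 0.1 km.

Circle about each station: x² + y² = 94.91²; (x − 45.8)² + (y − 103.9)² = 173.54²; (x + 68.3)² + (y − 17.0)² = 158.95².
Subtracting the CMB equation from the DUG and BRK equations removes the quadratic terms:
91.6 x + 207.8 y = -8215.37
-136.6 x + 34.0 y = -11303.30
Solving the 2×2 system: x ≈ 65.7, y ≈ -68.5 km.

(65.7, -68.5)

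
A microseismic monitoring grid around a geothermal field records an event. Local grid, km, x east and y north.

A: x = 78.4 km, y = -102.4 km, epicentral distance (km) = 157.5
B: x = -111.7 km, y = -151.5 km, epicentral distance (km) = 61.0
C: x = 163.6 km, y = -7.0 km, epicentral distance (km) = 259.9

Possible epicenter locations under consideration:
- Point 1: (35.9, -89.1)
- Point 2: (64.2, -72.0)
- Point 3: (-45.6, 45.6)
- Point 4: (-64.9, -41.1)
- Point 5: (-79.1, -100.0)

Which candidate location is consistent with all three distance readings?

For each candidate, compare |candidate − station| to the reported distance:
Point 1: residuals A 113.0, B 99.2, C 108.1 → max 113.0 km
Point 2: residuals A 123.9, B 132.0, C 141.1 → max 141.1 km
Point 3: residuals A 35.6, B 146.9, C 44.2 → max 146.9 km
Point 4: residuals A 1.6, B 58.9, C 28.9 → max 58.9 km
Point 5: residuals A 0.0, B 0.0, C 0.0 → max 0.0 km
Only Point 5 has all residuals ≈ 0.

Point 5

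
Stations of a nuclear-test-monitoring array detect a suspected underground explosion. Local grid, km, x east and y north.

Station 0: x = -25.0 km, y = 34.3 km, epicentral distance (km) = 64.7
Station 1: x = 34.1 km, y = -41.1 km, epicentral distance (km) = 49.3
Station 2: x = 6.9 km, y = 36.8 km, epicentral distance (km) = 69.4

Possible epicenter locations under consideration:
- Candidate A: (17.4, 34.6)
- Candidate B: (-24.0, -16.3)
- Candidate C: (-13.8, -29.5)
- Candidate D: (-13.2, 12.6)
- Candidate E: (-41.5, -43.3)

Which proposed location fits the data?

Candidate C

For each candidate, compare |candidate − station| to the reported distance:
Candidate A: residuals Station 0 22.3, Station 1 28.2, Station 2 58.7 → max 58.7 km
Candidate B: residuals Station 0 14.1, Station 1 13.9, Station 2 8.0 → max 14.1 km
Candidate C: residuals Station 0 0.1, Station 1 0.0, Station 2 0.1 → max 0.1 km
Candidate D: residuals Station 0 40.0, Station 1 22.3, Station 2 37.9 → max 40.0 km
Candidate E: residuals Station 0 14.6, Station 1 26.3, Station 2 24.2 → max 26.3 km
Only Candidate C has all residuals ≈ 0.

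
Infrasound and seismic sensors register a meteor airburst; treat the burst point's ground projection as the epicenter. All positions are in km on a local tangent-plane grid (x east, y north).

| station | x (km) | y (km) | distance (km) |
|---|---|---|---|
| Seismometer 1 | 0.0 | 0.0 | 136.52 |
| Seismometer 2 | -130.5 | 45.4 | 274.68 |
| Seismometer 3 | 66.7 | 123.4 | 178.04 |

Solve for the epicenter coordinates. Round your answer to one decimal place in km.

Circle about each station: x² + y² = 136.52²; (x + 130.5)² + (y − 45.4)² = 274.68²; (x − 66.7)² + (y − 123.4)² = 178.04².
Subtracting pairs of circle equations eliminates x²+y² and gives linear equations (the radical axes):
-261.0 x + 90.8 y = -37719.98
133.4 x + 246.8 y = 6615.92
Solving the 2×2 system: x ≈ 129.5, y ≈ -43.2 km.

129.5 km east, -43.2 km north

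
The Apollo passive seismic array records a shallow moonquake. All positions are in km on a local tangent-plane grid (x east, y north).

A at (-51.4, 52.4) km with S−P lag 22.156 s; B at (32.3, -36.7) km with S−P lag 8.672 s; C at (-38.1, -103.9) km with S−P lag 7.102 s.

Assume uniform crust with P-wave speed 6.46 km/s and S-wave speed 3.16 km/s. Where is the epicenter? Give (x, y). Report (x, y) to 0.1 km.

x ≈ -4.0 km, y ≈ -76.2 km

Distance from S−P lag: d = Δt · v_P v_S / (v_P − v_S) = Δt · (6.46·3.16)/(6.46−3.16) ≈ 6.1859·Δt.
So d_A = 137.06, d_B = 53.64, d_C = 43.93 km.
Circle about each station: (x + 51.4)² + (y − 52.4)² = 137.06²; (x − 32.3)² + (y + 36.7)² = 53.64²; (x + 38.1)² + (y + 103.9)² = 43.93².
Subtracting the A equation from the B and C equations removes the quadratic terms:
167.4 x − 178.2 y = 12910.65
26.6 x − 312.6 y = 23714.70
Solving the 2×2 system: x ≈ -4.0, y ≈ -76.2 km.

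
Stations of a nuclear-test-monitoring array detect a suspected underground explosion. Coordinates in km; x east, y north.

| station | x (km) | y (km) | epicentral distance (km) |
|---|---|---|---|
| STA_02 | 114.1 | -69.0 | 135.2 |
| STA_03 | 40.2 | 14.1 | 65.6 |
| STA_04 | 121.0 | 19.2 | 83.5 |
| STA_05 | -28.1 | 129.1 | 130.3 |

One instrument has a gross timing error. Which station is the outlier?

STA_04

Solve using three stations at a time. Using STA_02, STA_03, STA_05 (subtract circle equations pairwise → linear system) gives (x, y) ≈ (84.2, 62.9).
Distances from that point to each station vs reported:
  STA_02: calculated 135.3 vs reported 135.2 → residual 0.1 km
  STA_03: calculated 65.7 vs reported 65.6 → residual 0.1 km
  STA_04: calculated 57.1 vs reported 83.5 → residual 26.4 km
  STA_05: calculated 130.4 vs reported 130.3 → residual 0.1 km
STA_02, STA_03, STA_05 are mutually consistent (residuals ≈ 0); STA_04 is off by 26.4 km.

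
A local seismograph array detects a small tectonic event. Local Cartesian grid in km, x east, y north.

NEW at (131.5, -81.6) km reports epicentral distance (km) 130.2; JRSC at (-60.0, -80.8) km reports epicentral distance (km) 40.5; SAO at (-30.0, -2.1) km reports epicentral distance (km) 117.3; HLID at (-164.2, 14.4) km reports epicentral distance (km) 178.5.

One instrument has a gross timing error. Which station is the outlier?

NEW

Solve using three stations at a time. Using JRSC, SAO, HLID (subtract circle equations pairwise → linear system) gives (x, y) ≈ (-45.0, -118.5).
Distances from that point to each station vs reported:
  NEW: calculated 180.3 vs reported 130.2 → residual 50.1 km
  JRSC: calculated 40.5 vs reported 40.5 → residual 0.0 km
  SAO: calculated 117.3 vs reported 117.3 → residual 0.0 km
  HLID: calculated 178.5 vs reported 178.5 → residual 0.0 km
JRSC, SAO, HLID are mutually consistent (residuals ≈ 0); NEW is off by 50.1 km.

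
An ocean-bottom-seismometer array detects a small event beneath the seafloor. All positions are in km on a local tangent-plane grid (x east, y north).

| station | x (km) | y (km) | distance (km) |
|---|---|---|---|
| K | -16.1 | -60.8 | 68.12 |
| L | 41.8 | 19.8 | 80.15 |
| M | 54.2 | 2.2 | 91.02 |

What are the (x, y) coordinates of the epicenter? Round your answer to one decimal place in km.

Circle about each station: (x + 16.1)² + (y + 60.8)² = 68.12²; (x − 41.8)² + (y − 19.8)² = 80.15²; (x − 54.2)² + (y − 2.2)² = 91.02².
Subtracting the K equation from the L and M equations removes the quadratic terms:
115.8 x + 161.2 y = -3600.26
140.6 x + 126.0 y = -4657.68
Solving the 2×2 system: x ≈ -36.8, y ≈ 4.1 km.
Check against K (with the unrounded x, y): √((x + 16.1)²+(y + 60.8)²) = 68.13 ≈ 68.12 km. ✓

x ≈ -36.8 km, y ≈ 4.1 km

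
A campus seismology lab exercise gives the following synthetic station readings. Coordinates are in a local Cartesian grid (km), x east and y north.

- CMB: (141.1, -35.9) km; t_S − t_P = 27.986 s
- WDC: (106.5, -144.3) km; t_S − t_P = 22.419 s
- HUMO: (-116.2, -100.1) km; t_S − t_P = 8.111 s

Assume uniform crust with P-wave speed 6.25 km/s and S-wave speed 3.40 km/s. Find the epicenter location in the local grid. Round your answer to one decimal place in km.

Distance from S−P lag: d = Δt · v_P v_S / (v_P − v_S) = Δt · (6.25·3.40)/(6.25−3.40) ≈ 7.4561·Δt.
So d_CMB = 208.67, d_WDC = 167.16, d_HUMO = 60.48 km.
Circle about each station: (x − 141.1)² + (y + 35.9)² = 208.67²; (x − 106.5)² + (y + 144.3)² = 167.16²; (x + 116.2)² + (y + 100.1)² = 60.48².
Subtracting the CMB equation from the WDC and HUMO equations removes the quadratic terms:
-69.2 x − 216.8 y = 26567.42
-514.6 x − 128.4 y = 42209.77
Solving the 2×2 system: x ≈ -55.9, y ≈ -104.7 km.

x ≈ -55.9 km, y ≈ -104.7 km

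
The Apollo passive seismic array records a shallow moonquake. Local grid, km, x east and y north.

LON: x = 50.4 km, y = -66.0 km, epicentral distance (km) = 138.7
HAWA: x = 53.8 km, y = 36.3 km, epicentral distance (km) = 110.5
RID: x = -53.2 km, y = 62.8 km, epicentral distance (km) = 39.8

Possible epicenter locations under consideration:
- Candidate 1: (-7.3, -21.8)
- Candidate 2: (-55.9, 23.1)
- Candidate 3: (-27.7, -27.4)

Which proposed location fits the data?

Candidate 2

For each candidate, compare |candidate − station| to the reported distance:
Candidate 1: residuals LON 66.0, HAWA 26.2, RID 56.4 → max 66.0 km
Candidate 2: residuals LON 0.0, HAWA 0.0, RID 0.0 → max 0.0 km
Candidate 3: residuals LON 51.6, HAWA 7.1, RID 53.9 → max 53.9 km
Only Candidate 2 has all residuals ≈ 0.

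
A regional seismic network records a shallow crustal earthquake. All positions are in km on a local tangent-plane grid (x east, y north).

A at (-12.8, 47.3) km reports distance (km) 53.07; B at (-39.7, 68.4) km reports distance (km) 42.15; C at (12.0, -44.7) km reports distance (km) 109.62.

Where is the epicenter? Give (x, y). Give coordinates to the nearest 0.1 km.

Circle about each station: (x + 12.8)² + (y − 47.3)² = 53.07²; (x + 39.7)² + (y − 68.4)² = 42.15²; (x − 12.0)² + (y + 44.7)² = 109.62².
Subtracting the A equation from the B and C equations removes the quadratic terms:
-53.8 x + 42.2 y = 4893.32
49.6 x − 184.0 y = -9459.16
Solving the 2×2 system: x ≈ -64.2, y ≈ 34.1 km.

(-64.2, 34.1)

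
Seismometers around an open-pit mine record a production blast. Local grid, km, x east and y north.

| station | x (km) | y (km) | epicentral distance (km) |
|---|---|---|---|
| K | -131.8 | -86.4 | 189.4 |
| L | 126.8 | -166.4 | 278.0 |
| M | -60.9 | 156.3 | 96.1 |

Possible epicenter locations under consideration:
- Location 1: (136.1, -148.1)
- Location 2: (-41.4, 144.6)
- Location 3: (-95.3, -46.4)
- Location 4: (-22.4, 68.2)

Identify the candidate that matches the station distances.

Location 4

For each candidate, compare |candidate − station| to the reported distance:
Location 1: residuals K 85.5, L 257.5, M 266.5 → max 266.5 km
Location 2: residuals K 58.7, L 75.6, M 73.4 → max 75.6 km
Location 3: residuals K 135.2, L 25.6, M 109.5 → max 135.2 km
Location 4: residuals K 0.0, L 0.0, M 0.0 → max 0.0 km
Only Location 4 has all residuals ≈ 0.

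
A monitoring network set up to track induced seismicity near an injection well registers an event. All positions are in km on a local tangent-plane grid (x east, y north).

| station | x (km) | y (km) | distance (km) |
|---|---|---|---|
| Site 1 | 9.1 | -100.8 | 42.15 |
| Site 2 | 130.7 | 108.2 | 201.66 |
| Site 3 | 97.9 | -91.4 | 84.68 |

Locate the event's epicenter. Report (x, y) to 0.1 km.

(19.3, -59.9)

Circle about each station: (x − 9.1)² + (y + 100.8)² = 42.15²; (x − 130.7)² + (y − 108.2)² = 201.66²; (x − 97.9)² + (y + 91.4)² = 84.68².
Subtracting pairs of circle equations eliminates x²+y² and gives linear equations (the radical axes):
243.2 x + 418.0 y = -20343.85
177.6 x + 18.8 y = 2300.84
Solving the 2×2 system: x ≈ 19.3, y ≈ -59.9 km.
Check against Site 1 (with the unrounded x, y): √((x − 9.1)²+(y + 100.8)²) = 42.16 ≈ 42.15 km. ✓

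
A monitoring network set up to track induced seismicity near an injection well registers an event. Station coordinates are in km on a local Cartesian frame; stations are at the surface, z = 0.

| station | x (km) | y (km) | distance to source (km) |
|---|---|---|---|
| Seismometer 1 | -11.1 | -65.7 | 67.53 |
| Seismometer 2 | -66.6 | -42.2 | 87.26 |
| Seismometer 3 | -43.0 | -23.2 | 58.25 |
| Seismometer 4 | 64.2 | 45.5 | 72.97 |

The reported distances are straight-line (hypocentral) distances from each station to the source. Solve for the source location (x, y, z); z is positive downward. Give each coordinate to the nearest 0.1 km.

Each station gives a sphere (x−x_i)² + (y−y_i)² + z² = d_i² (stations at z=0).
Subtracting the Seismometer 1 sphere from Seismometer 2 and Seismometer 3: z² cancels, leaving linear equations in x and y:
-111.0 x + 47.0 y = -1277.31
-63.8 x + 85.0 y = -885.22
Solving: x ≈ 10.404, y ≈ -2.605 km (keep extra digits for the depth step; rounded: 10.4, -2.6).
Then from the Seismometer 1 sphere: z² = 67.53² − (x + 11.1)² − (y + 65.7)² with x = 10.404, y = -2.605, so z ≈ 10.812 ≈ 10.8 km.

x ≈ 10.4 km, y ≈ -2.6 km, depth ≈ 10.8 km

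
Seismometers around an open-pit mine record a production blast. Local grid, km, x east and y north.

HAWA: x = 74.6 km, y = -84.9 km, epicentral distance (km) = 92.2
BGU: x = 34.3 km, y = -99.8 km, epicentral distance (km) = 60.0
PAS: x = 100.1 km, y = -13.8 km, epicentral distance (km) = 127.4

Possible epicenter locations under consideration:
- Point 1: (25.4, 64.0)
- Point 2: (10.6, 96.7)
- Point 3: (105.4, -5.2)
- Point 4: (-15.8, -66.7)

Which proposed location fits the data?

For each candidate, compare |candidate − station| to the reported distance:
Point 1: residuals HAWA 64.6, BGU 104.0, PAS 19.5 → max 104.0 km
Point 2: residuals HAWA 100.3, BGU 137.9, PAS 14.8 → max 137.9 km
Point 3: residuals HAWA 6.8, BGU 58.3, PAS 117.3 → max 117.3 km
Point 4: residuals HAWA 0.0, BGU 0.0, PAS 0.0 → max 0.0 km
Only Point 4 has all residuals ≈ 0.

Point 4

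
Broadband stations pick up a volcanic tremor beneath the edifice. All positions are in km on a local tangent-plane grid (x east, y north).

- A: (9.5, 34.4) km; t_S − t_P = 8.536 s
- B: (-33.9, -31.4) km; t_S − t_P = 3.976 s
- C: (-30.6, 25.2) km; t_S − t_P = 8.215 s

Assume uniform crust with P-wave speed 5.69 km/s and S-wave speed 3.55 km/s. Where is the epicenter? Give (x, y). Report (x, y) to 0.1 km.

Distance from S−P lag: d = Δt · v_P v_S / (v_P − v_S) = Δt · (5.69·3.55)/(5.69−3.55) ≈ 9.4390·Δt.
So d_A = 80.57, d_B = 37.53, d_C = 77.54 km.
Circle about each station: (x − 9.5)² + (y − 34.4)² = 80.57²; (x + 33.9)² + (y + 31.4)² = 37.53²; (x + 30.6)² + (y − 25.2)² = 77.54².
Subtracting the A equation from the B and C equations removes the quadratic terms:
-86.8 x − 131.6 y = 5944.58
-80.2 x − 18.4 y = 776.86
Solving the 2×2 system: x ≈ 0.8, y ≈ -45.7 km.

x ≈ 0.8 km, y ≈ -45.7 km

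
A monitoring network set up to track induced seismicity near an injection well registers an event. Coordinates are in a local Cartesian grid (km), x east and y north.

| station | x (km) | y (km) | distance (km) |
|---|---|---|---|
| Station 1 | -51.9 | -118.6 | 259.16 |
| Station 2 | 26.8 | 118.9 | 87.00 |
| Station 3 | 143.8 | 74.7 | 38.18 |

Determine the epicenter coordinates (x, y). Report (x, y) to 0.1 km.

(107.3, 85.9)

Circle about each station: (x + 51.9)² + (y + 118.6)² = 259.16²; (x − 26.8)² + (y − 118.9)² = 87.00²; (x − 143.8)² + (y − 74.7)² = 38.18².
Subtracting pairs of circle equations eliminates x²+y² and gives linear equations (the radical axes):
157.4 x + 475.0 y = 57690.79
391.4 x + 386.6 y = 75205.15
Solving the 2×2 system: x ≈ 107.3, y ≈ 85.9 km.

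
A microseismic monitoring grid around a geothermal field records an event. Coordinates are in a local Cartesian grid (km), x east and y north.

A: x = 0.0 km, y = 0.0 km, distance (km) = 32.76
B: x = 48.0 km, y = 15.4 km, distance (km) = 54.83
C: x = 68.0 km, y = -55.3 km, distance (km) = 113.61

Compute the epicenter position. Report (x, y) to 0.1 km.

-4.1 km east, 32.5 km north

Circle about each station: x² + y² = 32.76²; (x − 48.0)² + (y − 15.4)² = 54.83²; (x − 68.0)² + (y + 55.3)² = 113.61².
Subtracting the A equation from the B and C equations removes the quadratic terms:
96.0 x + 30.8 y = 608.05
136.0 x − 110.6 y = -4151.92
Solving the 2×2 system: x ≈ -4.1, y ≈ 32.5 km.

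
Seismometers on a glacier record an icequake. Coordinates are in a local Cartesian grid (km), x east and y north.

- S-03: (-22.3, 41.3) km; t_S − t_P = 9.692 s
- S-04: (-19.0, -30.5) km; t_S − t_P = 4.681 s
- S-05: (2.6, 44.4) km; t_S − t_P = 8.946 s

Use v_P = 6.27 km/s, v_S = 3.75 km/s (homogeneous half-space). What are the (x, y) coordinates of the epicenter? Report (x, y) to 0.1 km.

(24.3, -36.2)

Distance from S−P lag: d = Δt · v_P v_S / (v_P − v_S) = Δt · (6.27·3.75)/(6.27−3.75) ≈ 9.3304·Δt.
So d_S-03 = 90.43, d_S-04 = 43.68, d_S-05 = 83.47 km.
Circle about each station: (x + 22.3)² + (y − 41.3)² = 90.43²; (x + 19.0)² + (y + 30.5)² = 43.68²; (x − 2.6)² + (y − 44.4)² = 83.47².
Subtracting the S-03 equation from the S-04 and S-05 equations removes the quadratic terms:
6.6 x − 143.6 y = 5357.91
49.8 x + 6.2 y = 985.48
Solving the 2×2 system: x ≈ 24.3, y ≈ -36.2 km.
Check against S-03 (with the unrounded x, y): √((x + 22.3)²+(y − 41.3)²) = 90.42 ≈ 90.43 km. ✓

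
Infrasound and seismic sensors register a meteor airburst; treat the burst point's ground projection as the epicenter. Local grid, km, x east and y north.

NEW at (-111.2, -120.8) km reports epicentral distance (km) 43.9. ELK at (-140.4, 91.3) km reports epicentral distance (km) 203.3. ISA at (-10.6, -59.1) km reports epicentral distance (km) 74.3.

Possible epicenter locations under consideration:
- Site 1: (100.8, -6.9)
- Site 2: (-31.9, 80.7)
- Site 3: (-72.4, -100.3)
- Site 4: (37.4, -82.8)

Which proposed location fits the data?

For each candidate, compare |candidate − station| to the reported distance:
Site 1: residuals NEW 196.8, ELK 57.1, ISA 48.7 → max 196.8 km
Site 2: residuals NEW 172.6, ELK 94.3, ISA 67.1 → max 172.6 km
Site 3: residuals NEW 0.0, ELK 0.0, ISA 0.0 → max 0.0 km
Site 4: residuals NEW 109.5, ELK 45.5, ISA 20.8 → max 109.5 km
Only Site 3 has all residuals ≈ 0.

Site 3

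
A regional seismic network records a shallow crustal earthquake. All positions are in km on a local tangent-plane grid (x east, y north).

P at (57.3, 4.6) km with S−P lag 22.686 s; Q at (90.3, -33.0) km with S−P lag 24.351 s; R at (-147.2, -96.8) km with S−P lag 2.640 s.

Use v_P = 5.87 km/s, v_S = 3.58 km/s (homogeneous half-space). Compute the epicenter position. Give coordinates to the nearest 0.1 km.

Distance from S−P lag: d = Δt · v_P v_S / (v_P − v_S) = Δt · (5.87·3.58)/(5.87−3.58) ≈ 9.1767·Δt.
So d_P = 208.18, d_Q = 223.46, d_R = 24.23 km.
Circle about each station: (x − 57.3)² + (y − 4.6)² = 208.18²; (x − 90.3)² + (y + 33.0)² = 223.46²; (x + 147.2)² + (y + 96.8)² = 24.23².
Subtracting the P equation from the Q and R equations removes the quadratic terms:
66.0 x − 75.2 y = -656.82
-409.0 x − 202.8 y = 70485.45
Solving the 2×2 system: x ≈ -123.1, y ≈ -99.3 km.

(-123.1, -99.3)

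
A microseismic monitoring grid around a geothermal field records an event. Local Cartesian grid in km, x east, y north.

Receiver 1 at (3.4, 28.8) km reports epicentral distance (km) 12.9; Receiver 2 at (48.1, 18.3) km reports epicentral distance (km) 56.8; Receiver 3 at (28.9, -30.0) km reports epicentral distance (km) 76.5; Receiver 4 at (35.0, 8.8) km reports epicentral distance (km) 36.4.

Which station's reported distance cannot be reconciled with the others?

Receiver 4

Solve using three stations at a time. Using Receiver 1, Receiver 2, Receiver 3 (subtract circle equations pairwise → linear system) gives (x, y) ≈ (-4.9, 38.6).
Distances from that point to each station vs reported:
  Receiver 1: calculated 12.9 vs reported 12.9 → residual 0.0 km
  Receiver 2: calculated 56.8 vs reported 56.8 → residual 0.0 km
  Receiver 3: calculated 76.5 vs reported 76.5 → residual 0.0 km
  Receiver 4: calculated 49.8 vs reported 36.4 → residual 13.4 km
Receiver 1, Receiver 2, Receiver 3 are mutually consistent (residuals ≈ 0); Receiver 4 is off by 13.4 km.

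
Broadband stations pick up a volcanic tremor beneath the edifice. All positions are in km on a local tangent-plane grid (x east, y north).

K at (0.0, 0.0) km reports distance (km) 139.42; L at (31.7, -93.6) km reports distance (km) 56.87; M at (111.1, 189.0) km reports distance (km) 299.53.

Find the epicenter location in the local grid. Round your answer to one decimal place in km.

(86.3, -109.5)

Circle about each station: x² + y² = 139.42²; (x − 31.7)² + (y + 93.6)² = 56.87²; (x − 111.1)² + (y − 189.0)² = 299.53².
Subtracting the K equation from the L and M equations removes the quadratic terms:
63.4 x − 187.2 y = 25969.59
222.2 x + 378.0 y = -22216.07
Solving the 2×2 system: x ≈ 86.3, y ≈ -109.5 km.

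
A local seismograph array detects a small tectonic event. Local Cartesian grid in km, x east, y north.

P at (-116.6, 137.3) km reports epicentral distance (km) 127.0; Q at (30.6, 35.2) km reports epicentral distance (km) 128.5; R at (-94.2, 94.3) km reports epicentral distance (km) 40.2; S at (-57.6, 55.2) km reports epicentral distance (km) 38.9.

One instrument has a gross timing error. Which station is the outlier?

P

Solve using three stations at a time. Using Q, R, S (subtract circle equations pairwise → linear system) gives (x, y) ≈ (-96.5, 54.2).
Distances from that point to each station vs reported:
  P: calculated 85.5 vs reported 127.0 → residual 41.5 km
  Q: calculated 128.5 vs reported 128.5 → residual 0.0 km
  R: calculated 40.2 vs reported 40.2 → residual 0.0 km
  S: calculated 38.9 vs reported 38.9 → residual 0.0 km
Q, R, S are mutually consistent (residuals ≈ 0); P is off by 41.5 km.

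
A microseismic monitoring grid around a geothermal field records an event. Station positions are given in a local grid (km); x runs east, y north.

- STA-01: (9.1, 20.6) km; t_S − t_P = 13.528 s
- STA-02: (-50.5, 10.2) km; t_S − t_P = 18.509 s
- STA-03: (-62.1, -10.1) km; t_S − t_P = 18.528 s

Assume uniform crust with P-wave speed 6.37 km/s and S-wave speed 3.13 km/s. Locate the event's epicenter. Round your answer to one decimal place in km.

(42.4, -55.7)

Distance from S−P lag: d = Δt · v_P v_S / (v_P − v_S) = Δt · (6.37·3.13)/(6.37−3.13) ≈ 6.1537·Δt.
So d_STA-01 = 83.25, d_STA-02 = 113.90, d_STA-03 = 114.02 km.
Circle about each station: (x − 9.1)² + (y − 20.6)² = 83.25²; (x + 50.5)² + (y − 10.2)² = 113.90²; (x + 62.1)² + (y + 10.1)² = 114.02².
Subtracting pairs of circle equations eliminates x²+y² and gives linear equations (the radical axes):
-119.2 x − 20.8 y = -3895.53
-142.4 x − 61.4 y = -2618.75
Solving the 2×2 system: x ≈ 42.4, y ≈ -55.7 km.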